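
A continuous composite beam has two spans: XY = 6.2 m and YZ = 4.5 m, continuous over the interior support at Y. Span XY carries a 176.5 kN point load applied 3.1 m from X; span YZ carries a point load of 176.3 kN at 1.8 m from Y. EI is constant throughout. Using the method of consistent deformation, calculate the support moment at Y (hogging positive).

M_Y = 183 kN·m

Insert a hinge at Y; M_Y is the redundant, and each span becomes simply supported.
Rotations at Y on the released spans (each span's end-slope, ×1/EI):
  span XY: point load 176.5 at a = 3.1: Pab(L + a)/(6LEI) = 424/EI
  span YZ: point load 176.3 at a = 1.8: Pab(L + b)/(6LEI) = 228.5/EI
  relative rotation θ_0 = (424 + 228.5)/EI = 652.5/EI
A unit hogging moment at Y produces rotation L₁/(3EI) + L₂/(3EI) = 3.567/EI.
Slope continuity at Y: θ_0 = M_Y·3.567/EI, so M_Y = 652.5/3.567 = 183 kN·m (hogging).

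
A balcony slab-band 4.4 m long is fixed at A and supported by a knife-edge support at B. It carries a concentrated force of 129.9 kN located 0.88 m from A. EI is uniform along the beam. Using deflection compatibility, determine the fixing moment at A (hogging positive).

Remove the prop at B; the released (primary) structure is a cantilever built in at A.
Deflection at B on the released cantilever, summing each load's contribution:
  point load 129.9 at a = 0.88: Pa²(3L − a)/(6EI) = 206.6/EI
Tip deflection under a unit load at B: L³/(3EI) = 28.39/EI.
The prop prevents deflection at B: R_B = δ_0/δ_{BB} = 206.6/28.39 = 7.274 kN.
Moment equilibrium about A: M_A = Σ(load moments about A) − R_B·L = 114.3 − 7.274×4.4 = 82.3 kN·m.

M_A = 82.3 kN·m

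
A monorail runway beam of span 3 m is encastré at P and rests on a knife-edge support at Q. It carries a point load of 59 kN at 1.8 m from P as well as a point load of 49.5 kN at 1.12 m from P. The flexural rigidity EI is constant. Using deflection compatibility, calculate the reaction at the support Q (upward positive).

R_Q = 34.55 kN

Remove the prop at Q; the released (primary) structure is a cantilever built in at P.
Primary-structure tip deflection at Q by superposition:
  point load 59 at a = 1.8: Pa²(3L − a)/(6EI) = 229.4/EI
  point load 49.5 at a = 1.12: Pa²(3L − a)/(6EI) = 81.55/EI
  δ_0 = 310.9/EI
Tip deflection under a unit load at Q: L³/(3EI) = 9/EI.
The prop prevents deflection at Q: R_Q = δ_0/δ_{QQ} = 310.9/9 = 34.55 kN.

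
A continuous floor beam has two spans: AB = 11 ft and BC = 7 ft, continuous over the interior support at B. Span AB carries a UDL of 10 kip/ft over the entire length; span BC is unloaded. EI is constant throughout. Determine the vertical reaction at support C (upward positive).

R_C = -13.2 kip

Insert a hinge at B; M_B is the redundant, and each span becomes simply supported.
End slopes at the hinge B, treating each span as simply supported:
  span AB: UDL 10: wL³/(24EI) = 554.6/EI
  relative rotation θ_0 = (554.6 + 0)/EI = 554.6/EI
A unit hogging moment at B produces rotation L₁/(3EI) + L₂/(3EI) = 6/EI.
Compatibility: M_B·(L₁+L₂)/(3EI) = θ_0, giving M_B = 92.43 kip·ft (hogging).
Span BC, ΣM about C: R_B^{BC}·7 = 0 + 92.43, so R_B^{BC} = 13.2 kip and R_C = 0 − 13.2 = -13.2 kip.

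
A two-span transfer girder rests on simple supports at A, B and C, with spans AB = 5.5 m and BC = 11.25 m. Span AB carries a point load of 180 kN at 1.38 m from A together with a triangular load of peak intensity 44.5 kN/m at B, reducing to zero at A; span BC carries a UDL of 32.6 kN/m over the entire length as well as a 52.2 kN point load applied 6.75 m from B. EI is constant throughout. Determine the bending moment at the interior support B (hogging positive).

M_B = 480.3 kN·m

Release continuity at B by inserting a hinge; the redundant is the internal moment M_B. The primary structure is two simply-supported spans AB and BC.
Rotations at B on the released spans (each span's end-slope, ×1/EI):
  span AB: point load 180 at a = 1.38: Pab(L + a)/(6LEI) = 213.4/EI
  span AB: triangular load, peak 44.5: w₀L³/(45EI) = 164.5/EI
  span BC: UDL 32.6: wL³/(24EI) = 1934/EI
  span BC: point load 52.2 at a = 6.75: Pab(L + b)/(6LEI) = 370/EI
  relative rotation θ_0 = (377.9 + 2304)/EI = 2682/EI
A unit hogging moment at B produces rotation L₁/(3EI) + L₂/(3EI) = 5.583/EI.
Slope continuity at B: θ_0 = M_B·5.583/EI, so M_B = 2682/5.583 = 480.3 kN·m (hogging).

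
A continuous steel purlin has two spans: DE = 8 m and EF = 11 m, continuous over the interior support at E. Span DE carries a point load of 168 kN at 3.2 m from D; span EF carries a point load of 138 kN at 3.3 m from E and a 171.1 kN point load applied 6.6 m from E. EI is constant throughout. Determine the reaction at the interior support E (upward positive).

R_E = 326.2 kN

Take M_E as the redundant. Released structure: two simple spans DE and EF with a hinge at E.
End slopes at the hinge E, treating each span as simply supported:
  span DE: point load 168 at a = 3.2: Pab(L + a)/(6LEI) = 602.1/EI
  span EF: point load 138 at a = 3.3: Pab(L + b)/(6LEI) = 993.5/EI
  span EF: point load 171.1 at a = 6.6: Pab(L + b)/(6LEI) = 1159/EI
  relative rotation θ_0 = (602.1 + 2153)/EI = 2755/EI
A unit hogging moment at E produces rotation L₁/(3EI) + L₂/(3EI) = 6.333/EI.
Compatibility: M_E·(L₁+L₂)/(3EI) = θ_0, giving M_E = 435 kN·m (hogging).
Span DE, ΣM about D with M_E applied at E: R_E^{DE}·8 = 537.6 + 435, so R_E^{DE} = 121.6 kN and R_D = 168 − 121.6 = 46.42 kN.
Span EF, ΣM about F: R_E^{EF}·11 = 1815 + 435, so R_E^{EF} = 204.6 kN and R_F = 309.1 − 204.6 = 104.5 kN.
R_E = 121.6 + 204.6 = 326.2 kN.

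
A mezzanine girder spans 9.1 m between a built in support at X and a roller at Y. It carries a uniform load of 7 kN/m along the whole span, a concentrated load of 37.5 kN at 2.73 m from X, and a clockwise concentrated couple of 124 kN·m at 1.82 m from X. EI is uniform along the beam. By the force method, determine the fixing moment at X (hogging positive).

Release the roller at Y. Primary structure: cantilever fixed at X.
Deflection at Y on the released cantilever, summing each load's contribution:
  UDL 7: wL⁴/(8EI) = 6000/EI
  point load 37.5 at a = 2.73: Pa²(3L − a)/(6EI) = 1144/EI
  clockwise couple 124 at a = 1.82: M₀a(2L − a)/(2EI) = 1848/EI
  δ_0 = 8993/EI
Flexibility coefficient — unit upward force at Y: δ_{YY} = L³/(3EI) = 251.2/EI.
Compatibility at Y: δ_0 − R_Y·δ_{YY} = 0, so R_Y = 8993/251.2 = 35.8 kN.
Moment equilibrium about X: M_X = Σ(load moments about X) − R_Y·L = 516.2 − 35.8×9.1 = 190.4 kN·m.

M_X = 190.4 kN·m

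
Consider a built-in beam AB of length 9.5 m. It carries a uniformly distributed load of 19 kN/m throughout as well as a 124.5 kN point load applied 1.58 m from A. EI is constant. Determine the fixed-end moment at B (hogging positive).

M_B = 170.2 kN·m

Take the two fixed-end moments M_A, M_B as redundants; the released structure is the simple span AB.
Simple-span end rotations at A and B under the given loads:
  at A: UDL 19: wL³/(24EI) = 678.8/EI
  at B: UDL 19: wL³/(24EI) = 678.8/EI
  at A: point load 124.5 at a = 1.58: Pab(L + b)/(6LEI) = 476.1/EI
  at B: point load 124.5 at a = 1.58: Pab(L + a)/(6LEI) = 302.8/EI
  θ_A0 = 1155/EI,  θ_B0 = 981.6/EI
Flexibility coefficients: a unit moment at one end gives L/(3EI) there and L/(6EI) at the far end, so f₁₁ = f₂₂ = 3.167/EI and f₁₂ = f₂₁ = 1.583/EI.
Compatibility — zero rotation at each built-in end:
  3.167 M_A + 1.583 M_B = 1155
  1.583 M_A + 3.167 M_B = 981.6
Solving the pair gives M_A = 279.6 kN·m and M_B = 170.2 kN·m (hogging).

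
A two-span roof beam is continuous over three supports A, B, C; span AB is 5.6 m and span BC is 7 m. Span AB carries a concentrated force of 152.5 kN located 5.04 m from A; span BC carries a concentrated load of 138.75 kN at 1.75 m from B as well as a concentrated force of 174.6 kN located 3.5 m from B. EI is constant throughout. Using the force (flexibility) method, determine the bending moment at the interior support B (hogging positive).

M_B = 248.3 kN·m

Release continuity at B by inserting a hinge; the redundant is the internal moment M_B. The primary structure is two simply-supported spans AB and BC.
Discontinuity in slope at B on the released structure — sum the simple-span end rotations:
  span AB: point load 152.5 at a = 5.04: Pab(L + a)/(6LEI) = 136.3/EI
  span BC: point load 138.75 at a = 1.75: Pab(L + b)/(6LEI) = 371.8/EI
  span BC: point load 174.6 at a = 3.5: Pab(L + b)/(6LEI) = 534.7/EI
  relative rotation θ_0 = (136.3 + 906.5)/EI = 1043/EI
A unit hogging moment at B produces rotation L₁/(3EI) + L₂/(3EI) = 4.2/EI.
Compatibility: M_B·(L₁+L₂)/(3EI) = θ_0, giving M_B = 248.3 kN·m (hogging).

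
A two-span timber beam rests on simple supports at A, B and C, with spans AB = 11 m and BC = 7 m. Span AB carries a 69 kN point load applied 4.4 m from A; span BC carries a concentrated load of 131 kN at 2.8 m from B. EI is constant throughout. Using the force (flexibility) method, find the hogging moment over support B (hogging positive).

M_B = 146.4 kN·m

Release continuity at B by inserting a hinge; the redundant is the internal moment M_B. The primary structure is two simply-supported spans AB and BC.
Rotations at B on the released spans (each span's end-slope, ×1/EI):
  span AB: point load 69 at a = 4.4: Pab(L + a)/(6LEI) = 467.5/EI
  span BC: point load 131 at a = 2.8: Pab(L + b)/(6LEI) = 410.8/EI
  relative rotation θ_0 = (467.5 + 410.8)/EI = 878.4/EI
A unit hogging moment at B produces rotation L₁/(3EI) + L₂/(3EI) = 6/EI.
Slope continuity at B: θ_0 = M_B·6/EI, so M_B = 878.4/6 = 146.4 kN·m (hogging).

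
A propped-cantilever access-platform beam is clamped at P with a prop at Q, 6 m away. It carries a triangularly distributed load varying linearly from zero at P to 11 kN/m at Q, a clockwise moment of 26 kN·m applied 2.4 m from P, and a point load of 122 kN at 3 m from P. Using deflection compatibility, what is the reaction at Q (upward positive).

Take the reaction at Q as the redundant and release it; the primary structure is a cantilever fixed at P.
Free-end deflection of the primary structure under the applied loading (downward +):
  triangular load, peak 11 at the free end: 11w₀L⁴/(120EI) = 1307/EI
  clockwise couple 26 at a = 2.4: M₀a(2L − a)/(2EI) = 299.5/EI
  point load 122 at a = 3: Pa²(3L − a)/(6EI) = 2745/EI
  δ_0 = 4351/EI
Tip deflection under a unit load at Q: L³/(3EI) = 72/EI.
The prop prevents deflection at Q: R_Q = δ_0/δ_{QQ} = 4351/72 = 60.44 kN.

R_Q = 60.44 kN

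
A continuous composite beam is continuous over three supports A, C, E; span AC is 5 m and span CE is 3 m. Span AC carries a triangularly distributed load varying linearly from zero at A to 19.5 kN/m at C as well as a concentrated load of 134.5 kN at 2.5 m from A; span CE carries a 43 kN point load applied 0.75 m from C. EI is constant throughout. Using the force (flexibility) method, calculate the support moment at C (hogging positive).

Take M_C as the redundant. Released structure: two simple spans AC and CE with a hinge at C.
End slopes at the hinge C, treating each span as simply supported:
  span AC: triangular load, peak 19.5: w₀L³/(45EI) = 54.17/EI
  span AC: point load 134.5 at a = 2.5: Pab(L + a)/(6LEI) = 210.2/EI
  span CE: point load 43 at a = 0.75: Pab(L + b)/(6LEI) = 21.16/EI
  relative rotation θ_0 = (264.3 + 21.16)/EI = 285.5/EI
A unit hogging moment at C produces rotation L₁/(3EI) + L₂/(3EI) = 2.667/EI.
Compatibility: M_C·(L₁+L₂)/(3EI) = θ_0, giving M_C = 107.1 kN·m (hogging).

M_C = 107.1 kN·m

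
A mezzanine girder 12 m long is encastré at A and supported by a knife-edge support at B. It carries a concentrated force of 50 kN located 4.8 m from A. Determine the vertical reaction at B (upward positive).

R_B = 10.4 kN

Take the reaction at B as the redundant and release it; the primary structure is a cantilever fixed at A.
Downward deflection at the released point B due to the loads:
  point load 50 at a = 4.8: Pa²(3L − a)/(6EI) = 5990/EI
Tip deflection under a unit load at B: L³/(3EI) = 576/EI.
Compatibility at B: δ_0 − R_B·δ_{BB} = 0, so R_B = 5990/576 = 10.4 kN.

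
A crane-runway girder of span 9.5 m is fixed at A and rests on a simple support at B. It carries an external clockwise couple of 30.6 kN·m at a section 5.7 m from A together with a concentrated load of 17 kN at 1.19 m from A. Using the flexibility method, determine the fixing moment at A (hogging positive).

M_A = 8.632 kN·m

Choose R_B as the redundant. The primary structure is the cantilever fixed at A.
Primary-structure tip deflection at B by superposition:
  clockwise couple 30.6 at a = 5.7: M₀a(2L − a)/(2EI) = 1160/EI
  point load 17 at a = 1.19: Pa²(3L − a)/(6EI) = 109.6/EI
  δ_0 = 1269/EI
Tip deflection under a unit load at B: L³/(3EI) = 285.8/EI.
The prop prevents deflection at B: R_B = δ_0/δ_{BB} = 1269/285.8 = 4.442 kN.
Moment equilibrium about A: M_A = Σ(load moments about A) − R_B·L = 50.83 − 4.442×9.5 = 8.632 kN·m.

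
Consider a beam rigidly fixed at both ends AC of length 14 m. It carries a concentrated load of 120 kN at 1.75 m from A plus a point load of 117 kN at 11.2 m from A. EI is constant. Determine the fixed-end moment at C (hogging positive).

Take the two fixed-end moments M_A, M_C as redundants; the released structure is the simple span AC.
End rotations of the released simple span under the applied load (×1/EI):
  at A: point load 120 at a = 1.75: Pab(L + b)/(6LEI) = 803.9/EI
  at C: point load 120 at a = 1.75: Pab(L + a)/(6LEI) = 482.3/EI
  at A: point load 117 at a = 11.2: Pab(L + b)/(6LEI) = 733.8/EI
  at C: point load 117 at a = 11.2: Pab(L + a)/(6LEI) = 1101/EI
  θ_A0 = 1538/EI,  θ_C0 = 1583/EI
Flexibility coefficients: a unit moment at one end gives L/(3EI) there and L/(6EI) at the far end, so f₁₁ = f₂₂ = 4.667/EI and f₁₂ = f₂₁ = 2.333/EI.
Compatibility — zero rotation at each built-in end:
  4.667 M_A + 2.333 M_C = 1538
  2.333 M_A + 4.667 M_C = 1583
Solving the pair gives M_A = 213.2 kN·m and M_C = 232.6 kN·m (hogging).

M_C = 232.6 kN·m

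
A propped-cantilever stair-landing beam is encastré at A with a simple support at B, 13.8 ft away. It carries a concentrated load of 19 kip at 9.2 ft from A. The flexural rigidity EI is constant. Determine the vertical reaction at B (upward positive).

R_B = 9.852 kip

Remove the prop at B; the released (primary) structure is a cantilever built in at A.
Free-end deflection of the primary structure under the applied loading (downward +):
  point load 19 at a = 9.2: Pa²(3L − a)/(6EI) = 8630/EI
Flexibility coefficient — unit upward force at B: δ_{BB} = L³/(3EI) = 876/EI.
The prop prevents deflection at B: R_B = δ_0/δ_{BB} = 8630/876 = 9.852 kip.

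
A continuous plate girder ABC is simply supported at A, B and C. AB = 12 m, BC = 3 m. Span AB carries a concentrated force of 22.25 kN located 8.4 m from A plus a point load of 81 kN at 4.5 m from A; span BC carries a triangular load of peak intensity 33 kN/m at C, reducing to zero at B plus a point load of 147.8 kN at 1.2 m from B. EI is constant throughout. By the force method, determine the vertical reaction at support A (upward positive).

R_A = 41.97 kN

Release continuity at B by inserting a hinge; the redundant is the internal moment M_B. The primary structure is two simply-supported spans AB and BC.
End slopes at the hinge B, treating each span as simply supported:
  span AB: point load 22.25 at a = 8.4: Pab(L + a)/(6LEI) = 190.6/EI
  span AB: point load 81 at a = 4.5: Pab(L + a)/(6LEI) = 626.5/EI
  span BC: triangular load, peak 33: 7w₀L³/(360EI) = 17.32/EI
  span BC: point load 147.8 at a = 1.2: Pab(L + b)/(6LEI) = 85.13/EI
  relative rotation θ_0 = (817.1 + 102.5)/EI = 919.6/EI
A unit hogging moment at B produces rotation L₁/(3EI) + L₂/(3EI) = 5/EI.
Slope continuity at B: θ_0 = M_B·5/EI, so M_B = 919.6/5 = 183.9 kN·m (hogging).
Span AB, ΣM about A with M_B applied at B: R_B^{AB}·12 = 551.4 + 183.9, so R_B^{AB} = 61.28 kN and R_A = 103.2 − 61.28 = 41.97 kN.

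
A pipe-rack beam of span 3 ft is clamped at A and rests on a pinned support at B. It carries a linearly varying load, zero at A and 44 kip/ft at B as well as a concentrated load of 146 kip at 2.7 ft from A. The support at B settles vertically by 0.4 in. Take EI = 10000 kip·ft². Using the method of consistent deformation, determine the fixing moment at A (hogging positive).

M_A = 155.9 kip·ft

Choose R_B as the redundant. The primary structure is the cantilever fixed at A.
Free-end deflection of the primary structure under the applied loading (downward +):
  triangular load, peak 44 at the free end: 11w₀L⁴/(120EI) = 326.7/EI
  point load 146 at a = 2.7: Pa²(3L − a)/(6EI) = 1118/EI
  δ_0 = 1444/EI
Flexibility coefficient — unit upward force at B: δ_{BB} = L³/(3EI) = 9/EI.
With EI = 10000 kip·ft²: δ_0 = 0.14443 ft and δ_{BB} = 0.0009 ft/kip.
Compatibility — the beam at B must follow the support down by 0.03333 ft: δ_0 − R_B·δ_{BB} = 0.03333, so R_B = (0.14443 − 0.03333)/0.0009 = 123.4 kip.
Moment equilibrium about A: M_A = Σ(load moments about A) − R_B·L = 526.2 − 123.4×3 = 155.9 kip·ft.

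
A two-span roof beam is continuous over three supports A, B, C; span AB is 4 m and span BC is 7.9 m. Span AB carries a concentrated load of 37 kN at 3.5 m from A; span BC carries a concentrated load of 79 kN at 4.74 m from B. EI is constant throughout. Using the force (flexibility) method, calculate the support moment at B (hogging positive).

Release continuity at B by inserting a hinge; the redundant is the internal moment M_B. The primary structure is two simply-supported spans AB and BC.
End slopes at the hinge B, treating each span as simply supported:
  span AB: point load 37 at a = 3.5: Pab(L + a)/(6LEI) = 20.23/EI
  span BC: point load 79 at a = 4.74: Pab(L + b)/(6LEI) = 276.1/EI
  relative rotation θ_0 = (20.23 + 276.1)/EI = 296.3/EI
A unit hogging moment at B produces rotation L₁/(3EI) + L₂/(3EI) = 3.967/EI.
Compatibility: M_B·(L₁+L₂)/(3EI) = θ_0, giving M_B = 74.71 kN·m (hogging).

M_B = 74.71 kN·m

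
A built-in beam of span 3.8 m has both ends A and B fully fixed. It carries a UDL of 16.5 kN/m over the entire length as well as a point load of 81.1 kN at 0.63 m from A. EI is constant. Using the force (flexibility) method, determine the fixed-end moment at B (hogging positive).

M_B = 26.92 kN·m

Take the two fixed-end moments M_A, M_B as redundants; the released structure is the simple span AB.
End rotations of the released simple span under the applied load (×1/EI):
  at A: UDL 16.5: wL³/(24EI) = 37.72/EI
  at B: UDL 16.5: wL³/(24EI) = 37.72/EI
  at A: point load 81.1 at a = 0.63: Pab(L + b)/(6LEI) = 49.51/EI
  at B: point load 81.1 at a = 0.63: Pab(L + a)/(6LEI) = 31.47/EI
  θ_A0 = 87.24/EI,  θ_B0 = 69.19/EI
Flexibility coefficients: a unit moment at one end gives L/(3EI) there and L/(6EI) at the far end, so f₁₁ = f₂₂ = 1.267/EI and f₁₂ = f₂₁ = 0.6333/EI.
Compatibility — zero rotation at each built-in end:
  1.267 M_A + 0.6333 M_B = 87.24
  0.6333 M_A + 1.267 M_B = 69.19
Solving the pair gives M_A = 55.41 kN·m and M_B = 26.92 kN·m (hogging).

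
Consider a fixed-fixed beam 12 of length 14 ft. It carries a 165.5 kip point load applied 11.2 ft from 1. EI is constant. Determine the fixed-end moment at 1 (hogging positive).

M_1 = 74.14 kip·ft

Release both end moments; the primary structure is a simply-supported span 12 with redundants M_1 and M_2.
Simple-span end rotations at 1 and 2 under the given loads:
  at 1: point load 165.5 at a = 11.2: Pab(L + b)/(6LEI) = 1038/EI
  at 2: point load 165.5 at a = 11.2: Pab(L + a)/(6LEI) = 1557/EI
  θ_10 = 1038/EI,  θ_20 = 1557/EI
Flexibility coefficients: a unit moment at one end gives L/(3EI) there and L/(6EI) at the far end, so f₁₁ = f₂₂ = 4.667/EI and f₁₂ = f₂₁ = 2.333/EI.
Compatibility — zero rotation at each built-in end:
  4.667 M_1 + 2.333 M_2 = 1038
  2.333 M_1 + 4.667 M_2 = 1557
Solving the pair gives M_1 = 74.14 kip·ft and M_2 = 296.6 kip·ft (hogging).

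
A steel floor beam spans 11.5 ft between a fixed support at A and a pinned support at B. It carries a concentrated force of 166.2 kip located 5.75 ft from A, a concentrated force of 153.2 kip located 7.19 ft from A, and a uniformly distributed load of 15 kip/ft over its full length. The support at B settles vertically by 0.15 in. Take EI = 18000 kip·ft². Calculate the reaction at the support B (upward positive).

Choose R_B as the redundant. The primary structure is the cantilever fixed at A.
Deflection at B on the released cantilever, summing each load's contribution:
  point load 166.2 at a = 5.75: Pa²(3L − a)/(6EI) = 26330/EI
  point load 153.2 at a = 7.19: Pa²(3L − a)/(6EI) = 36048/EI
  UDL 15: wL⁴/(8EI) = 32794/EI
  δ_0 = 95172/EI
Tip deflection under a unit load at B: L³/(3EI) = 507/EI.
With EI = 18000 kip·ft²: δ_0 = 5.2874 ft and δ_{BB} = 0.028164 ft/kip.
Compatibility — the beam at B must follow the support down by 0.0125 ft: δ_0 − R_B·δ_{BB} = 0.0125, so R_B = (5.2874 − 0.0125)/0.028164 = 187.3 kip.

R_B = 187.3 kip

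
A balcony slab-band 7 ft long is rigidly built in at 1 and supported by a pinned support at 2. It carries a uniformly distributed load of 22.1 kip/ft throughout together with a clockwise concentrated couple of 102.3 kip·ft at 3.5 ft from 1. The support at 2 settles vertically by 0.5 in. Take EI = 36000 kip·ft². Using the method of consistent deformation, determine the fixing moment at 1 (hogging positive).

M_1 = 214.4 kip·ft

Take the reaction at 2 as the redundant and release it; the primary structure is a cantilever fixed at 1.
Primary-structure tip deflection at 2 by superposition:
  UDL 22.1: wL⁴/(8EI) = 6633/EI
  clockwise couple 102.3 at a = 3.5: M₀a(2L − a)/(2EI) = 1880/EI
  δ_0 = 8513/EI
Flexibility coefficient — unit upward force at 2: δ_{22} = L³/(3EI) = 114.3/EI.
With EI = 36000 kip·ft²: δ_0 = 0.23646 ft and δ_{22} = 0.003176 ft/kip.
Compatibility — the beam at 2 must follow the support down by 0.04167 ft: δ_0 − R_2·δ_{22} = 0.04167, so R_2 = (0.23646 − 0.04167)/0.003176 = 61.33 kip.
Moment equilibrium about 1: M_1 = Σ(load moments about 1) − R_2·L = 643.8 − 61.33×7 = 214.4 kip·ft.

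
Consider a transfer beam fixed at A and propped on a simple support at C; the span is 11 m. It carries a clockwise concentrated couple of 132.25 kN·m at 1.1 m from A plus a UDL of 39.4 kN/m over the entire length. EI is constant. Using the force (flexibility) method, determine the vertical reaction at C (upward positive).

R_C = 166 kN

Take the reaction at C as the redundant and release it; the primary structure is a cantilever fixed at A.
Free-end deflection of the primary structure under the applied loading (downward +):
  clockwise couple 132.25 at a = 1.1: M₀a(2L − a)/(2EI) = 1520/EI
  UDL 39.4: wL⁴/(8EI) = 72107/EI
  δ_0 = 73627/EI
Flexibility coefficient — unit upward force at C: δ_{CC} = L³/(3EI) = 443.7/EI.
The prop prevents deflection at C: R_C = δ_0/δ_{CC} = 73627/443.7 = 166 kN.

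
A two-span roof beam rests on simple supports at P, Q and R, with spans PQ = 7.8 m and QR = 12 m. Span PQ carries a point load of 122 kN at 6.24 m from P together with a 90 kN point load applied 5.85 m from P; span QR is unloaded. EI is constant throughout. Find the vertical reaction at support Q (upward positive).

R_Q = 186.1 kN

Take M_Q as the redundant. Released structure: two simple spans PQ and QR with a hinge at Q.
End slopes at the hinge Q, treating each span as simply supported:
  span PQ: point load 122 at a = 6.24: Pab(L + a)/(6LEI) = 356.3/EI
  span PQ: point load 90 at a = 5.85: Pab(L + a)/(6LEI) = 299.4/EI
  relative rotation θ_0 = (655.7 + 0)/EI = 655.7/EI
A unit hogging moment at Q produces rotation L₁/(3EI) + L₂/(3EI) = 6.6/EI.
Compatibility: M_Q·(L₁+L₂)/(3EI) = θ_0, giving M_Q = 99.35 kN·m (hogging).
Span PQ, ΣM about P with M_Q applied at Q: R_Q^{PQ}·7.8 = 1288 + 99.35, so R_Q^{PQ} = 177.8 kN and R_P = 212 − 177.8 = 34.16 kN.
Span QR, ΣM about R: R_Q^{QR}·12 = 0 + 99.35, so R_Q^{QR} = 8.279 kN and R_R = 0 − 8.279 = -8.279 kN.
R_Q = 177.8 + 8.279 = 186.1 kN.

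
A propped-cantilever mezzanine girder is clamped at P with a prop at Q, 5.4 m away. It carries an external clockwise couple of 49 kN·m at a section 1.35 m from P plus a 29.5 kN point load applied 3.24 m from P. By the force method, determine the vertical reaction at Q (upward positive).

Remove the prop at Q; the released (primary) structure is a cantilever built in at P.
Deflection at Q on the released cantilever, summing each load's contribution:
  clockwise couple 49 at a = 1.35: M₀a(2L − a)/(2EI) = 312.6/EI
  point load 29.5 at a = 3.24: Pa²(3L − a)/(6EI) = 668.9/EI
  δ_0 = 981.5/EI
Flexibility coefficient — unit upward force at Q: δ_{QQ} = L³/(3EI) = 52.49/EI.
The prop prevents deflection at Q: R_Q = δ_0/δ_{QQ} = 981.5/52.49 = 18.7 kN.

R_Q = 18.7 kN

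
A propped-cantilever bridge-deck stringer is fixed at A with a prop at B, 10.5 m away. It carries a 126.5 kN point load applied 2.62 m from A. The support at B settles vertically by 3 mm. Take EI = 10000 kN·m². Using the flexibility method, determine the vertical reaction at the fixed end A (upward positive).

Take the reaction at B as the redundant and release it; the primary structure is a cantilever fixed at A.
Downward deflection at the released point B due to the loads:
  point load 126.5 at a = 2.62: Pa²(3L − a)/(6EI) = 4180/EI
Flexibility coefficient — unit upward force at B: δ_{BB} = L³/(3EI) = 385.9/EI.
With EI = 10000 kN·m²: δ_0 = 0.41796 m and δ_{BB} = 0.038587 m/kN.
Compatibility — the beam at B must follow the support down by 0.003 m: δ_0 − R_B·δ_{BB} = 0.003, so R_B = (0.41796 − 0.003)/0.038587 = 10.75 kN.
Vertical equilibrium: R_A = ΣP − R_B = 126.5 − 10.75 = 115.7 kN.

R_A = 115.7 kN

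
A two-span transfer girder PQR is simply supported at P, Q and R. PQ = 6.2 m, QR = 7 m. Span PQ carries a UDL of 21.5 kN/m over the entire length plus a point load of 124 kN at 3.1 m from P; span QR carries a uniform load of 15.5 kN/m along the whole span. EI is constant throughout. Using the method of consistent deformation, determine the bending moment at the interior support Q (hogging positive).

M_Q = 166.6 kN·m

Insert a hinge at Q; M_Q is the redundant, and each span becomes simply supported.
End slopes at the hinge Q, treating each span as simply supported:
  span PQ: UDL 21.5: wL³/(24EI) = 213.5/EI
  span PQ: point load 124 at a = 3.1: Pab(L + a)/(6LEI) = 297.9/EI
  span QR: UDL 15.5: wL³/(24EI) = 221.5/EI
  relative rotation θ_0 = (511.4 + 221.5)/EI = 732.9/EI
A unit hogging moment at Q produces rotation L₁/(3EI) + L₂/(3EI) = 4.4/EI.
Compatibility: M_Q·(L₁+L₂)/(3EI) = θ_0, giving M_Q = 166.6 kN·m (hogging).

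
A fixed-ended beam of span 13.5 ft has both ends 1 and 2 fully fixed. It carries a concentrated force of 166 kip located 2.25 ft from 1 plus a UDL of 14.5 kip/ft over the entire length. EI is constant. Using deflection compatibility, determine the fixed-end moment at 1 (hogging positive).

Take the two fixed-end moments M_1, M_2 as redundants; the released structure is the simple span 12.
Simple-span end rotations at 1 and 2 under the given loads:
  at 1: point load 166 at a = 2.25: Pab(L + b)/(6LEI) = 1284/EI
  at 2: point load 166 at a = 2.25: Pab(L + a)/(6LEI) = 817/EI
  at 1: UDL 14.5: wL³/(24EI) = 1486/EI
  at 2: UDL 14.5: wL³/(24EI) = 1486/EI
  θ_10 = 2770/EI,  θ_20 = 2304/EI
Flexibility coefficients: a unit moment at one end gives L/(3EI) there and L/(6EI) at the far end, so f₁₁ = f₂₂ = 4.5/EI and f₁₂ = f₂₁ = 2.25/EI.
Compatibility — zero rotation at each built-in end:
  4.5 M_1 + 2.25 M_2 = 2770
  2.25 M_1 + 4.5 M_2 = 2304
Solving the pair gives M_1 = 479.6 kip·ft and M_2 = 272.1 kip·ft (hogging).

M_1 = 479.6 kip·ft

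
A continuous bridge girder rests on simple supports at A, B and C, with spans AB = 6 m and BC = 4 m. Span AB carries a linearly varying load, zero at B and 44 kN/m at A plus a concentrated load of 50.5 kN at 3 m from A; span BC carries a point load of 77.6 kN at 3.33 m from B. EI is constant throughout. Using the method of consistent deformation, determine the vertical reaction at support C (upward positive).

R_C = 39.69 kN

Take M_B as the redundant. Released structure: two simple spans AB and BC with a hinge at B.
End slopes at the hinge B, treating each span as simply supported:
  span AB: triangular load, peak 44: 7w₀L³/(360EI) = 184.8/EI
  span AB: point load 50.5 at a = 3: Pab(L + a)/(6LEI) = 113.6/EI
  span BC: point load 77.6 at a = 3.33: Pab(L + b)/(6LEI) = 33.69/EI
  relative rotation θ_0 = (298.4 + 33.69)/EI = 332.1/EI
A unit hogging moment at B produces rotation L₁/(3EI) + L₂/(3EI) = 3.333/EI.
Compatibility: M_B·(L₁+L₂)/(3EI) = θ_0, giving M_B = 99.63 kN·m (hogging).
Span BC, ΣM about C: R_B^{BC}·4 = 51.99 + 99.63, so R_B^{BC} = 37.91 kN and R_C = 77.6 − 37.91 = 39.69 kN.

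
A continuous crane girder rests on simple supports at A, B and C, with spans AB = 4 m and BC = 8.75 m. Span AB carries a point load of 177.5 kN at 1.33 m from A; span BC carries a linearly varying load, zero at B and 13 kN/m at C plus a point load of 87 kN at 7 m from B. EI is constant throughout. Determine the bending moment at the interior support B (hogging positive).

Take M_B as the redundant. Released structure: two simple spans AB and BC with a hinge at B.
Rotations at B on the released spans (each span's end-slope, ×1/EI):
  span AB: point load 177.5 at a = 1.33: Pab(L + a)/(6LEI) = 140/EI
  span BC: triangular load, peak 13: 7w₀L³/(360EI) = 169.3/EI
  span BC: point load 87 at a = 7: Pab(L + b)/(6LEI) = 213.2/EI
  relative rotation θ_0 = (140 + 382.5)/EI = 522.5/EI
A unit hogging moment at B produces rotation L₁/(3EI) + L₂/(3EI) = 4.25/EI.
Slope continuity at B: θ_0 = M_B·4.25/EI, so M_B = 522.5/4.25 = 122.9 kN·m (hogging).

M_B = 122.9 kN·m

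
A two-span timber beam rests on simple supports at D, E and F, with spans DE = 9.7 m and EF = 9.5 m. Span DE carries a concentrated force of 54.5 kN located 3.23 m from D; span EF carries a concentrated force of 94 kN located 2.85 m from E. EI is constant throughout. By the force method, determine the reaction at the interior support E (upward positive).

R_E = 108.6 kN

Take M_E as the redundant. Released structure: two simple spans DE and EF with a hinge at E.
End slopes at the hinge E, treating each span as simply supported:
  span DE: point load 54.5 at a = 3.23: Pab(L + a)/(6LEI) = 253/EI
  span EF: point load 94 at a = 2.85: Pab(L + b)/(6LEI) = 504.8/EI
  relative rotation θ_0 = (253 + 504.8)/EI = 757.8/EI
A unit hogging moment at E produces rotation L₁/(3EI) + L₂/(3EI) = 6.4/EI.
Slope continuity at E: θ_0 = M_E·6.4/EI, so M_E = 757.8/6.4 = 118.4 kN·m (hogging).
Span DE, ΣM about D with M_E applied at E: R_E^{DE}·9.7 = 176 + 118.4, so R_E^{DE} = 30.35 kN and R_D = 54.5 − 30.35 = 24.15 kN.
Span EF, ΣM about F: R_E^{EF}·9.5 = 625.1 + 118.4, so R_E^{EF} = 78.26 kN and R_F = 94 − 78.26 = 15.74 kN.
R_E = 30.35 + 78.26 = 108.6 kN.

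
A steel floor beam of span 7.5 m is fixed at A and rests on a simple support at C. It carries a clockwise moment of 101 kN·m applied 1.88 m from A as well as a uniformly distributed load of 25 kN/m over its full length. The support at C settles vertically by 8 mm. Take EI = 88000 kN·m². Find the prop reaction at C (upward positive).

R_C = 74.16 kN

Take the reaction at C as the redundant and release it; the primary structure is a cantilever fixed at A.
Deflection at C on the released cantilever, summing each load's contribution:
  clockwise couple 101 at a = 1.88: M₀a(2L − a)/(2EI) = 1246/EI
  UDL 25: wL⁴/(8EI) = 9888/EI
  δ_0 = 11133/EI
Tip deflection under a unit load at C: L³/(3EI) = 140.6/EI.
With EI = 88000 kN·m²: δ_0 = 0.12651 m and δ_{CC} = 0.001598 m/kN.
Compatibility — the beam at C must follow the support down by 0.008 m: δ_0 − R_C·δ_{CC} = 0.008, so R_C = (0.12651 − 0.008)/0.001598 = 74.16 kN.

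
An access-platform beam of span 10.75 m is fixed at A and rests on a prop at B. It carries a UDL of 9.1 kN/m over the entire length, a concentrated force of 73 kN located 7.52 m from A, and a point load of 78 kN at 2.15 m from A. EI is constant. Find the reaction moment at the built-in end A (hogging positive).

M_A = 359.4 kN·m

Take the reaction at B as the redundant and release it; the primary structure is a cantilever fixed at A.
Free-end deflection of the primary structure under the applied loading (downward +):
  UDL 9.1: wL⁴/(8EI) = 15191/EI
  point load 73 at a = 7.52: Pa²(3L − a)/(6EI) = 17015/EI
  point load 78 at a = 2.15: Pa²(3L − a)/(6EI) = 1809/EI
  δ_0 = 34015/EI
Tip deflection under a unit load at B: L³/(3EI) = 414.1/EI.
Compatibility at B: δ_0 − R_B·δ_{BB} = 0, so R_B = 34015/414.1 = 82.14 kN.
Moment equilibrium about A: M_A = Σ(load moments about A) − R_B·L = 1242 − 82.14×10.75 = 359.4 kN·m.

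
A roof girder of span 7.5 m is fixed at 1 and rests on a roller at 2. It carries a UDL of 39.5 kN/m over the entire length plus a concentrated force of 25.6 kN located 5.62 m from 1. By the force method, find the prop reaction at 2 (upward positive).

R_2 = 127.3 kN

Release the roller at 2. Primary structure: cantilever fixed at 1.
Downward deflection at the released point 2 due to the loads:
  UDL 39.5: wL⁴/(8EI) = 15623/EI
  point load 25.6 at a = 5.62: Pa²(3L − a)/(6EI) = 2275/EI
  δ_0 = 17897/EI
Flexibility coefficient — unit upward force at 2: δ_{22} = L³/(3EI) = 140.6/EI.
Compatibility at 2: δ_0 − R_2·δ_{22} = 0, so R_2 = 17897/140.6 = 127.3 kN.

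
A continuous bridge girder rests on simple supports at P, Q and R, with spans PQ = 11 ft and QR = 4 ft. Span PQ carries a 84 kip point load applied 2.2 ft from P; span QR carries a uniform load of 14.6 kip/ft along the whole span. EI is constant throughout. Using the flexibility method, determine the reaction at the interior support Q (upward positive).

Insert a hinge at Q; M_Q is the redundant, and each span becomes simply supported.
Discontinuity in slope at Q on the released structure — sum the simple-span end rotations:
  span PQ: point load 84 at a = 2.2: Pab(L + a)/(6LEI) = 325.2/EI
  span QR: UDL 14.6: wL³/(24EI) = 38.93/EI
  relative rotation θ_0 = (325.2 + 38.93)/EI = 364.2/EI
A unit hogging moment at Q produces rotation L₁/(3EI) + L₂/(3EI) = 5/EI.
Compatibility: M_Q·(L₁+L₂)/(3EI) = θ_0, giving M_Q = 72.84 kip·ft (hogging).
Span PQ, ΣM about P with M_Q applied at Q: R_Q^{PQ}·11 = 184.8 + 72.84, so R_Q^{PQ} = 23.42 kip and R_P = 84 − 23.42 = 60.58 kip.
Span QR, ΣM about R: R_Q^{QR}·4 = 116.8 + 72.84, so R_Q^{QR} = 47.41 kip and R_R = 58.4 − 47.41 = 10.99 kip.
R_Q = 23.42 + 47.41 = 70.83 kip.

R_Q = 70.83 kip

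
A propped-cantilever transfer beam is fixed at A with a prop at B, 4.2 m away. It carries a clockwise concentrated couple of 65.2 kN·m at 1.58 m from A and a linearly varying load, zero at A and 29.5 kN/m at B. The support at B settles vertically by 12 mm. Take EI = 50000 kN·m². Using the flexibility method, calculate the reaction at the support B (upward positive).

Take the reaction at B as the redundant and release it; the primary structure is a cantilever fixed at A.
Deflection at B on the released cantilever, summing each load's contribution:
  clockwise couple 65.2 at a = 1.58: M₀a(2L − a)/(2EI) = 351.3/EI
  triangular load, peak 29.5 at the free end: 11w₀L⁴/(120EI) = 841.5/EI
  δ_0 = 1193/EI
Flexibility coefficient — unit upward force at B: δ_{BB} = L³/(3EI) = 24.7/EI.
With EI = 50000 kN·m²: δ_0 = 0.023855 m and δ_{BB} = 0.000494 m/kN.
Compatibility — the beam at B must follow the support down by 0.012 m: δ_0 − R_B·δ_{BB} = 0.012, so R_B = (0.023855 − 0.012)/0.000494 = 24 kN.

R_B = 24 kN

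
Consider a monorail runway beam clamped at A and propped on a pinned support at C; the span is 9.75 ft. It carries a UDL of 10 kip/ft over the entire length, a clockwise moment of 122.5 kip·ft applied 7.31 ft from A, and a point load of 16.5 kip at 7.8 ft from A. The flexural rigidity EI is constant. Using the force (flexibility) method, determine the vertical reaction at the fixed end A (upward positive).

Release the roller at C. Primary structure: cantilever fixed at A.
Free-end deflection of the primary structure under the applied loading (downward +):
  UDL 10: wL⁴/(8EI) = 11296/EI
  clockwise couple 122.5 at a = 7.31: M₀a(2L − a)/(2EI) = 5458/EI
  point load 16.5 at a = 7.8: Pa²(3L − a)/(6EI) = 3589/EI
  δ_0 = 20343/EI
Flexibility coefficient — unit upward force at C: δ_{CC} = L³/(3EI) = 309/EI.
The prop prevents deflection at C: R_C = δ_0/δ_{CC} = 20343/309 = 65.84 kip.
Vertical equilibrium: R_A = ΣP − R_C = 114 − 65.84 = 48.16 kip.

R_A = 48.16 kip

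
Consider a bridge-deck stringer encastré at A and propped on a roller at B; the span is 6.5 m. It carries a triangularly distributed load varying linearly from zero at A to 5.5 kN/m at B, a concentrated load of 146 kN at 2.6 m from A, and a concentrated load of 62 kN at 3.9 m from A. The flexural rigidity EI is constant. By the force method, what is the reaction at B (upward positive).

R_B = 66.98 kN

Choose R_B as the redundant. The primary structure is the cantilever fixed at A.
Downward deflection at the released point B due to the loads:
  triangular load, peak 5.5 at the free end: 11w₀L⁴/(120EI) = 900/EI
  point load 146 at a = 2.6: Pa²(3L − a)/(6EI) = 2780/EI
  point load 62 at a = 3.9: Pa²(3L − a)/(6EI) = 2452/EI
  δ_0 = 6132/EI
Tip deflection under a unit load at B: L³/(3EI) = 91.54/EI.
Compatibility at B: δ_0 − R_B·δ_{BB} = 0, so R_B = 6132/91.54 = 66.98 kN.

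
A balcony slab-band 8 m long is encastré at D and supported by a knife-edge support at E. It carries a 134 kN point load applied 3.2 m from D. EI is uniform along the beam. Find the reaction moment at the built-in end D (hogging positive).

M_D = 205.8 kN·m

Choose R_E as the redundant. The primary structure is the cantilever fixed at D.
Deflection at E on the released cantilever, summing each load's contribution:
  point load 134 at a = 3.2: Pa²(3L − a)/(6EI) = 4757/EI
Tip deflection under a unit load at E: L³/(3EI) = 170.7/EI.
Compatibility at E: δ_0 − R_E·δ_{EE} = 0, so R_E = 4757/170.7 = 27.87 kN.
Moment equilibrium about D: M_D = Σ(load moments about D) − R_E·L = 428.8 − 27.87×8 = 205.8 kN·m.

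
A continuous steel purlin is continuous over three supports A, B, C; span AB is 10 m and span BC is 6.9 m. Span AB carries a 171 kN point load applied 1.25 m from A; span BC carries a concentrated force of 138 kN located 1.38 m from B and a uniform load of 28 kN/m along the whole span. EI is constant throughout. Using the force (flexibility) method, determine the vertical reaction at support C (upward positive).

R_C = 97.2 kN

Insert a hinge at B; M_B is the redundant, and each span becomes simply supported.
Rotations at B on the released spans (each span's end-slope, ×1/EI):
  span AB: point load 171 at a = 1.25: Pab(L + a)/(6LEI) = 350.7/EI
  span BC: point load 138 at a = 1.38: Pab(L + b)/(6LEI) = 315.4/EI
  span BC: UDL 28: wL³/(24EI) = 383.3/EI
  relative rotation θ_0 = (350.7 + 698.6)/EI = 1049/EI
A unit hogging moment at B produces rotation L₁/(3EI) + L₂/(3EI) = 5.633/EI.
Slope continuity at B: θ_0 = M_B·5.633/EI, so M_B = 1049/5.633 = 186.3 kN·m (hogging).
Span BC, ΣM about C: R_B^{BC}·6.9 = 1428 + 186.3, so R_B^{BC} = 234 kN and R_C = 331.2 − 234 = 97.2 kN.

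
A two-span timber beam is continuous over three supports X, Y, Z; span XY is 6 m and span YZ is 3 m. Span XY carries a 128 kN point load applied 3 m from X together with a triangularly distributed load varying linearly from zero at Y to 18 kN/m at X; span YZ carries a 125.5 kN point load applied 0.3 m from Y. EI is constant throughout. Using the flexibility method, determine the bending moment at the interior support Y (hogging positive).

M_Y = 131.9 kN·m

Take M_Y as the redundant. Released structure: two simple spans XY and YZ with a hinge at Y.
End slopes at the hinge Y, treating each span as simply supported:
  span XY: point load 128 at a = 3: Pab(L + a)/(6LEI) = 288/EI
  span XY: triangular load, peak 18: 7w₀L³/(360EI) = 75.6/EI
  span YZ: point load 125.5 at a = 0.3: Pab(L + b)/(6LEI) = 32.19/EI
  relative rotation θ_0 = (363.6 + 32.19)/EI = 395.8/EI
A unit hogging moment at Y produces rotation L₁/(3EI) + L₂/(3EI) = 3/EI.
Compatibility: M_Y·(L₁+L₂)/(3EI) = θ_0, giving M_Y = 131.9 kN·m (hogging).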